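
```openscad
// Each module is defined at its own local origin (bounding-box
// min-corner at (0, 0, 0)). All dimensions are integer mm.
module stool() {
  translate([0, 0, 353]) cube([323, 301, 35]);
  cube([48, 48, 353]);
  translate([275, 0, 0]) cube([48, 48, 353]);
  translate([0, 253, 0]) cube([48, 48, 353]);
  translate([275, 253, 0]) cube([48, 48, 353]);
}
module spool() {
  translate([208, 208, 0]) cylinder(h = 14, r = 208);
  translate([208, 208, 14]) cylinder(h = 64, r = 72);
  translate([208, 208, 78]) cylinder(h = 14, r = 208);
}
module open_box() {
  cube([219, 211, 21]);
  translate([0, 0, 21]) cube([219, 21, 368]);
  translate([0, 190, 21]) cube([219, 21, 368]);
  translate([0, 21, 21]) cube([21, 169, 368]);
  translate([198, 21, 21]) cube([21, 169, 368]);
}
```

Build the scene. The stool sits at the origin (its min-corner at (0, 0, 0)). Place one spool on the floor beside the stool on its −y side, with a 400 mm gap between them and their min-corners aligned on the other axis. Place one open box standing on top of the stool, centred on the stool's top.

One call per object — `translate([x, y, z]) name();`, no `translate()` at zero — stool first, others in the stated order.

stool();
translate([0, -816, 0]) spool();
translate([52, 45, 388]) open_box();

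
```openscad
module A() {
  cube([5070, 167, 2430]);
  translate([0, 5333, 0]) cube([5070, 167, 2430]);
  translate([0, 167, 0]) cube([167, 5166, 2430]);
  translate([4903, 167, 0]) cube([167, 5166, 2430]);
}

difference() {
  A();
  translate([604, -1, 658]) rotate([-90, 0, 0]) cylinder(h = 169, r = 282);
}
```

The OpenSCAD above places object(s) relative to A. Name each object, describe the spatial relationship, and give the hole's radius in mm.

The subtracted cylinder has r = 282 mm.

A is a house frame. The house frame has a circular hole through its front wall. The hole's radius is 282 mm.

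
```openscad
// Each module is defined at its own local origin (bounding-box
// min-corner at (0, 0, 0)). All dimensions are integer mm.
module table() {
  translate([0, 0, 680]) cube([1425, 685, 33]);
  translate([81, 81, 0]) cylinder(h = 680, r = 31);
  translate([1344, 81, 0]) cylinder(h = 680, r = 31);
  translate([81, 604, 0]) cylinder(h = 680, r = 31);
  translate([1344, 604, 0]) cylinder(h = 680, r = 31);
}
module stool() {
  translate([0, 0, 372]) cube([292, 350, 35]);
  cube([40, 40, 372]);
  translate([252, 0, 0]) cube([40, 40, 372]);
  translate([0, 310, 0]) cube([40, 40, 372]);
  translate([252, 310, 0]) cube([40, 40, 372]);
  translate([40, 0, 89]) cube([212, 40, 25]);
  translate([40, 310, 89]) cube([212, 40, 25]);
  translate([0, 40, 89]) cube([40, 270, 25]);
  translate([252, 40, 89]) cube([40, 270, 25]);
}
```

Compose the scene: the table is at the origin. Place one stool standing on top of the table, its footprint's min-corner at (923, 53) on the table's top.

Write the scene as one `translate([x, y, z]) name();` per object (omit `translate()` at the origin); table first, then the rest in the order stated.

table();
translate([923, 53, 713]) stool();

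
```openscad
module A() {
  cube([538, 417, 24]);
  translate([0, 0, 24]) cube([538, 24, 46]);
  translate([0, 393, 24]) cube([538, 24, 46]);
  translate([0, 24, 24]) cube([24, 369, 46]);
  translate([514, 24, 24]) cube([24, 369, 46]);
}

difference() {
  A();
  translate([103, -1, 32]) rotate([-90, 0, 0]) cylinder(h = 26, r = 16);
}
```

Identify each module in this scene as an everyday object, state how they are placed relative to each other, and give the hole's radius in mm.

The subtracted cylinder has r = 16 mm.

A is an open box. The open box has a circular hole through its front wall. The hole's radius is 16 mm.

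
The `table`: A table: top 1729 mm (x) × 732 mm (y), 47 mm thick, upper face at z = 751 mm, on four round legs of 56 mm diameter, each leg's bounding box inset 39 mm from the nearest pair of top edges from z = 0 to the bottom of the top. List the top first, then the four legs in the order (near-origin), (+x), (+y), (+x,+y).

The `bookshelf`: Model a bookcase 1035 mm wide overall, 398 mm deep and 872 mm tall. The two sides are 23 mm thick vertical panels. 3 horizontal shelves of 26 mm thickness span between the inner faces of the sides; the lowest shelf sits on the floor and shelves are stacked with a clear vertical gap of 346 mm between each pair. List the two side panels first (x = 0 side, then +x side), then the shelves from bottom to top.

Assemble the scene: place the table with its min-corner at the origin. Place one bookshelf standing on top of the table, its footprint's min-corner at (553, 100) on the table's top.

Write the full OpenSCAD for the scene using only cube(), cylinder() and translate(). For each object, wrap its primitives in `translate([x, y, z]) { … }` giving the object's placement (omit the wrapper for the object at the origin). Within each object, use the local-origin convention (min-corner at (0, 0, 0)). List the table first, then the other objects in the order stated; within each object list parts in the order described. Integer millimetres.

translate([0, 0, 704]) cube([1729, 732, 47]);
translate([67, 67, 0]) cylinder(h = 704, r = 28);
translate([1662, 67, 0]) cylinder(h = 704, r = 28);
translate([67, 665, 0]) cylinder(h = 704, r = 28);
translate([1662, 665, 0]) cylinder(h = 704, r = 28);
translate([553, 100, 751]) {
  cube([23, 398, 872]);
  translate([1012, 0, 0]) cube([23, 398, 872]);
  translate([23, 0, 0]) cube([989, 398, 26]);
  translate([23, 0, 372]) cube([989, 398, 26]);
  translate([23, 0, 744]) cube([989, 398, 26]);
}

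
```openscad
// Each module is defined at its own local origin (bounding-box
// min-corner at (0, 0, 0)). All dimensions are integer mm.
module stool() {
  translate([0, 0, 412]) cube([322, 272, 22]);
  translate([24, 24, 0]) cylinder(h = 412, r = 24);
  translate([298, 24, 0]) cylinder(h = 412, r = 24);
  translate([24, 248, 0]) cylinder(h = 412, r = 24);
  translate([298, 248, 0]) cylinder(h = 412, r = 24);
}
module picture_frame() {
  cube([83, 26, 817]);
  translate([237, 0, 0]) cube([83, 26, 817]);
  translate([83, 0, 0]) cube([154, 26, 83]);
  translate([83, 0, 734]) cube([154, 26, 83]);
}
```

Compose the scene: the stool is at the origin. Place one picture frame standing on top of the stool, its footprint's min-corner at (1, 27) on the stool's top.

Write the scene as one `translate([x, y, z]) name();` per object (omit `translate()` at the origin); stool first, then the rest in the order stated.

stool();
translate([1, 27, 434]) picture_frame();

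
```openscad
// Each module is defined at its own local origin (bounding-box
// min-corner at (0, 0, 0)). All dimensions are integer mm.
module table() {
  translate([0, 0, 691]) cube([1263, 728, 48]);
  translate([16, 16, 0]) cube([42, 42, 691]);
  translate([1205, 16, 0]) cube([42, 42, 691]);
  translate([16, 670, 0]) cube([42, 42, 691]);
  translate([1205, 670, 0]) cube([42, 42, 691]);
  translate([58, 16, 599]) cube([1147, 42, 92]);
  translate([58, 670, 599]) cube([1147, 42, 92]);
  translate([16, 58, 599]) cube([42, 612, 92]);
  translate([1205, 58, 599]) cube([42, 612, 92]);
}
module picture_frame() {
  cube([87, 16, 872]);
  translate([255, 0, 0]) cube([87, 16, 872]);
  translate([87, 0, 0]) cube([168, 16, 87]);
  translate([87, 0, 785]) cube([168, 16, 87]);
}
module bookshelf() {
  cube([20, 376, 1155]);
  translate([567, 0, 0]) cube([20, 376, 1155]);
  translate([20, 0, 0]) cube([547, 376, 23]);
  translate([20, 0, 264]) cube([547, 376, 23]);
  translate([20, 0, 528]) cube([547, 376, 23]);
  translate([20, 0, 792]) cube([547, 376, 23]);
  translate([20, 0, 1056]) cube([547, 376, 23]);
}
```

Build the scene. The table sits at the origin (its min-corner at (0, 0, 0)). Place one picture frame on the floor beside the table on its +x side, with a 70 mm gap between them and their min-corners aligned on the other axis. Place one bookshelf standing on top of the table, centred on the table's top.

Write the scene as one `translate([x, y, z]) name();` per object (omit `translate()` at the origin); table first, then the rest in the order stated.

table();
translate([1333, 0, 0]) picture_frame();
translate([338, 176, 739]) bookshelf();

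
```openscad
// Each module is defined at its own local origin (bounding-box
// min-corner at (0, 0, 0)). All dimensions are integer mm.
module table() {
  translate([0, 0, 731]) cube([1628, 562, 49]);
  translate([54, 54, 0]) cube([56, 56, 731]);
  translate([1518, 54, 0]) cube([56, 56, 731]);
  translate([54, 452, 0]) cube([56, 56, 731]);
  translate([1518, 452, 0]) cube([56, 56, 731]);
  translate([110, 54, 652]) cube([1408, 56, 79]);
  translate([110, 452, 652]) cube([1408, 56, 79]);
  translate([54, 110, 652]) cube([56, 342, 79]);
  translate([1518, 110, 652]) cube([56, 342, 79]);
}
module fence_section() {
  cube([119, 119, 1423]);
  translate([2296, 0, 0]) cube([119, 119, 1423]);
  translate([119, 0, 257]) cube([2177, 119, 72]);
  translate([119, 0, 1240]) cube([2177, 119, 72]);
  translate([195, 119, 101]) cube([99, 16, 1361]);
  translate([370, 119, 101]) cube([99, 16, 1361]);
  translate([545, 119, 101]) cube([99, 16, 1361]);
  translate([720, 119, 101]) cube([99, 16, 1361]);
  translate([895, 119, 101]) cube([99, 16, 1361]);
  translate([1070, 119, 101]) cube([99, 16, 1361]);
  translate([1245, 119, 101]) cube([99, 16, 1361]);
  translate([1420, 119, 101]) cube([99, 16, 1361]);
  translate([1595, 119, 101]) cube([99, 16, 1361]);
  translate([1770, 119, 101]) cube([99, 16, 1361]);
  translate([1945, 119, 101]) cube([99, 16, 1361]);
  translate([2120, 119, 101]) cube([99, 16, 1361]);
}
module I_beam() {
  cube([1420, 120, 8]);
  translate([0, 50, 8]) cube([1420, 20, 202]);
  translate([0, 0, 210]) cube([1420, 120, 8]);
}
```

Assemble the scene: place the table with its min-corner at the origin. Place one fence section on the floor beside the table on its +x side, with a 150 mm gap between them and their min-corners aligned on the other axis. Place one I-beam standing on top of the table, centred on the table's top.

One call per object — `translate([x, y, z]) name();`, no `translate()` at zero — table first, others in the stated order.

table();
translate([1778, 0, 0]) fence_section();
translate([104, 221, 780]) I_beam();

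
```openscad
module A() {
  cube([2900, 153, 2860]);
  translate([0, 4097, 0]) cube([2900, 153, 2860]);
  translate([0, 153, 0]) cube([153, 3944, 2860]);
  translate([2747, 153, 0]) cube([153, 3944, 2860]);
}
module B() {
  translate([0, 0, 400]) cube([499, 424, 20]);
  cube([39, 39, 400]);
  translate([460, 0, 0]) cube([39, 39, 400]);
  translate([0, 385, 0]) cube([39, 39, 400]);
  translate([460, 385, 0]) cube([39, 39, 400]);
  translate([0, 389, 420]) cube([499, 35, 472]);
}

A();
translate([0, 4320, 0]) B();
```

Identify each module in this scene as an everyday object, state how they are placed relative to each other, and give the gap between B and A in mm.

A is a house frame. B is a chair. The chair is on the floor beside the house frame on its +y side. The gap between the chair and the house frame is 70 mm.

The chair's nearest face is 70 mm from the house frame's +y face.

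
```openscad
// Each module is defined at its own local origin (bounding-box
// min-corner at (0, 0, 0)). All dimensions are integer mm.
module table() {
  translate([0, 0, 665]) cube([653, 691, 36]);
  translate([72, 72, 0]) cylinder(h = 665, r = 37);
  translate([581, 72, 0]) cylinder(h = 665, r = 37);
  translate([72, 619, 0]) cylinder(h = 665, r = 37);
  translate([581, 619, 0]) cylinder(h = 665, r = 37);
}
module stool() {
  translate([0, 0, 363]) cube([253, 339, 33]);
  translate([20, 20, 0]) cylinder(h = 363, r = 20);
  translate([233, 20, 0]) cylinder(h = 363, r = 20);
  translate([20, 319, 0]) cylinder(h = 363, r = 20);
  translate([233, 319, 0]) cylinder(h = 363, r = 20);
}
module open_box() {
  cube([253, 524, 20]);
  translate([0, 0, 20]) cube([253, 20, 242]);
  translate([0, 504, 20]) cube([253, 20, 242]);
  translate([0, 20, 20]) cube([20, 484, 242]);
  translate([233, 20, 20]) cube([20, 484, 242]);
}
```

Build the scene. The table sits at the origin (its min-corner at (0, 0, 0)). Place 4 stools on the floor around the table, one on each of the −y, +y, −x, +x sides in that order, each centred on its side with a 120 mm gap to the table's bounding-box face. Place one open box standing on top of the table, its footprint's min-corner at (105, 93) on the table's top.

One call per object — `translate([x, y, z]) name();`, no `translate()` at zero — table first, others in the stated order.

table();
translate([200, -459, 0]) stool();
translate([200, 811, 0]) stool();
translate([-373, 176, 0]) stool();
translate([773, 176, 0]) stool();
translate([105, 93, 701]) open_box();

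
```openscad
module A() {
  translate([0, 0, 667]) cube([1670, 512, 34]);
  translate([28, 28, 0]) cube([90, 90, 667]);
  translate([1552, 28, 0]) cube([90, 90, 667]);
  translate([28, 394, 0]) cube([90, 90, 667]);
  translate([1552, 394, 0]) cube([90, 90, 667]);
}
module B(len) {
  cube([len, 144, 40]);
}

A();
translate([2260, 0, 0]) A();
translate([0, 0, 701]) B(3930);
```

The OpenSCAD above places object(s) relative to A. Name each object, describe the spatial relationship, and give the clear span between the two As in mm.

A is a table. B is a beam. A beam spans the tops of two tables. The clear span between the two tables is 590 mm.

Second table starts at x = 2260; first ends at x = 1670; clear span = 2260 − 1670 = 590 mm.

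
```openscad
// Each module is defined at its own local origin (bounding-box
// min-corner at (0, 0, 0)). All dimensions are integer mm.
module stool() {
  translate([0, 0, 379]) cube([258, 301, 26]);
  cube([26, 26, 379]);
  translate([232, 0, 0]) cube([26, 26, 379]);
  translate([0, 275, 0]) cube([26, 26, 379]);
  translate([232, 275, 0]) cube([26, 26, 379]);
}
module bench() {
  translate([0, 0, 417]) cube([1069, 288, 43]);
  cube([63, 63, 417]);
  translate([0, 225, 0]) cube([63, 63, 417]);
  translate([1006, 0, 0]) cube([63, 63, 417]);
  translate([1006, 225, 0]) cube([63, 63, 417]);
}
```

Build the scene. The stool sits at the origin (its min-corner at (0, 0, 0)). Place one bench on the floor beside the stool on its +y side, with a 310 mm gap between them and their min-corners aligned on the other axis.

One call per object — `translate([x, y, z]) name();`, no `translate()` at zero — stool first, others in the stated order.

stool();
translate([0, 611, 0]) bench();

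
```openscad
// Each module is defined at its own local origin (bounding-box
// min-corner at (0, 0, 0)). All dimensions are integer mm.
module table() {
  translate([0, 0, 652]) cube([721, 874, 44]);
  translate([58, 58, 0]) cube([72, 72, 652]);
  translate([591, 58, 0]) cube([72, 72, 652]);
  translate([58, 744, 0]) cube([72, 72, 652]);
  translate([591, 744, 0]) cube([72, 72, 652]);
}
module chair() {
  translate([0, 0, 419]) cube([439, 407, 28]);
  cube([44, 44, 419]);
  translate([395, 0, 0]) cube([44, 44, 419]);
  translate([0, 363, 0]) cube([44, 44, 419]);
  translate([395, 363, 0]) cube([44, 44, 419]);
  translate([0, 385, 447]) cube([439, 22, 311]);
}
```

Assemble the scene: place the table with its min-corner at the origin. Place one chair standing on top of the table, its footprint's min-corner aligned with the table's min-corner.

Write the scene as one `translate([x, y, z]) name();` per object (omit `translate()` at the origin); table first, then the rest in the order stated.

table();
translate([0, 0, 696]) chair();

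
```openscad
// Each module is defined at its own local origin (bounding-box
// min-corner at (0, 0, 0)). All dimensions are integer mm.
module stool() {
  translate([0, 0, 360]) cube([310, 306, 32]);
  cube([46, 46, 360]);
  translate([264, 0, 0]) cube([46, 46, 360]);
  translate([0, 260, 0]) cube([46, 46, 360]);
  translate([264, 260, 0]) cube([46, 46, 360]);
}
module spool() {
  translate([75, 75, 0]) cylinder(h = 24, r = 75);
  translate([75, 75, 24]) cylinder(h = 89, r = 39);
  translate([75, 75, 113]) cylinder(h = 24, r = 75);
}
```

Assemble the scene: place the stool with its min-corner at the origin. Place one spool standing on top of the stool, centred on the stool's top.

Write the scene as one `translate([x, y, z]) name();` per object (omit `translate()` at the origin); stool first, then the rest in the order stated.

stool();
translate([80, 78, 392]) spool();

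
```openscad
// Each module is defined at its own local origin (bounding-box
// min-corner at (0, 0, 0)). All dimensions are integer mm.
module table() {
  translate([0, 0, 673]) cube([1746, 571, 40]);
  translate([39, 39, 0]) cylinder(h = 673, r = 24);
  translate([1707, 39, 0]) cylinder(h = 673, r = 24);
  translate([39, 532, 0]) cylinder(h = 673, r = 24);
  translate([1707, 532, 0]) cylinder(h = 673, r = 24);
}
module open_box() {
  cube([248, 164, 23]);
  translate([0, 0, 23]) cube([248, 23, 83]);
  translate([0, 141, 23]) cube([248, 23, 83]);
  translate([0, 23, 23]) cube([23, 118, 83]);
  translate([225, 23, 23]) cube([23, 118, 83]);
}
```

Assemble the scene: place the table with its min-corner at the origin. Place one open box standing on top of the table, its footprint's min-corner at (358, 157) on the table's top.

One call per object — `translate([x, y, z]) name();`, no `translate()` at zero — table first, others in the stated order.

table();
translate([358, 157, 713]) open_box();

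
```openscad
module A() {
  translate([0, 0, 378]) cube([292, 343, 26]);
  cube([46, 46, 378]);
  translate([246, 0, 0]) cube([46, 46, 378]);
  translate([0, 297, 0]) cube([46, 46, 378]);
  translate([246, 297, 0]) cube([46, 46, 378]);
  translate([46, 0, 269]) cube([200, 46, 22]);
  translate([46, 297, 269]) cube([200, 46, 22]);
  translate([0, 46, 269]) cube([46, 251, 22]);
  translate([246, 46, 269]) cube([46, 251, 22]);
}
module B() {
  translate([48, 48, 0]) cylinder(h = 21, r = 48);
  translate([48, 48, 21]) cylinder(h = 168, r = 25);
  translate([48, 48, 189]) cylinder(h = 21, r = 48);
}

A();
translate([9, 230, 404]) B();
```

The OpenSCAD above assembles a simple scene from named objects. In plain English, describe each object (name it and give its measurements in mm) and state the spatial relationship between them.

A is a four-legged stool. The seat is 292×343 mm, 26 mm thick, top at z = 404 mm. It stands on four square legs, each 46×46 mm in cross-section, from z = 0 to the seat underside, each flush with a corner of the seat. Four stretchers, 46 mm wide and 22 mm tall, connect adjacent legs with their undersides at z = 269 mm, each running between the inner faces of the legs it joins and aligned with the legs' outer faces on the other axis.

B is a spool: two coaxial disc flanges of radius 48 mm and thickness 21 mm, joined by a core cylinder of radius 25 mm and height 168 mm. The lower flange rests on z = 0 and the three cylinders share a vertical axis.

The spool is on top of the stool.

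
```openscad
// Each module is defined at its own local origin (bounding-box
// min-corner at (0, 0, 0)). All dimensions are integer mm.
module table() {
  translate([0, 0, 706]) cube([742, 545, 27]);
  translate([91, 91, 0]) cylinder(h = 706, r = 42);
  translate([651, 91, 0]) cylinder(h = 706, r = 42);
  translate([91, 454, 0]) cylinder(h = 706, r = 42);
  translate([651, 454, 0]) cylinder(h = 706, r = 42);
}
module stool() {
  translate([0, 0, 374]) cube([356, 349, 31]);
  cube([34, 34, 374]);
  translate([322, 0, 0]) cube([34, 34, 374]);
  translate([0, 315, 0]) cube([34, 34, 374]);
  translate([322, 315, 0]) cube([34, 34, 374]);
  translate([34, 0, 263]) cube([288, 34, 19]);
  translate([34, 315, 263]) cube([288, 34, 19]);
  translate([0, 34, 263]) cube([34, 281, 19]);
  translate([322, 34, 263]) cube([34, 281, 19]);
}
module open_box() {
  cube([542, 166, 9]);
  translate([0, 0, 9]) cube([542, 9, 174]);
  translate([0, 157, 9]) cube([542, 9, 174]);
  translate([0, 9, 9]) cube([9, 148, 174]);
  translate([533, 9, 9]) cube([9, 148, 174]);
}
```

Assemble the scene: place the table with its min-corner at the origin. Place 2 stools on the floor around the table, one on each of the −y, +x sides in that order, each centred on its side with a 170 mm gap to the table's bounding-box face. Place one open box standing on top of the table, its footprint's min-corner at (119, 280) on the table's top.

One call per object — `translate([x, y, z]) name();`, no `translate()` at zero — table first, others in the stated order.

table();
translate([193, -519, 0]) stool();
translate([912, 98, 0]) stool();
translate([119, 280, 733]) open_box();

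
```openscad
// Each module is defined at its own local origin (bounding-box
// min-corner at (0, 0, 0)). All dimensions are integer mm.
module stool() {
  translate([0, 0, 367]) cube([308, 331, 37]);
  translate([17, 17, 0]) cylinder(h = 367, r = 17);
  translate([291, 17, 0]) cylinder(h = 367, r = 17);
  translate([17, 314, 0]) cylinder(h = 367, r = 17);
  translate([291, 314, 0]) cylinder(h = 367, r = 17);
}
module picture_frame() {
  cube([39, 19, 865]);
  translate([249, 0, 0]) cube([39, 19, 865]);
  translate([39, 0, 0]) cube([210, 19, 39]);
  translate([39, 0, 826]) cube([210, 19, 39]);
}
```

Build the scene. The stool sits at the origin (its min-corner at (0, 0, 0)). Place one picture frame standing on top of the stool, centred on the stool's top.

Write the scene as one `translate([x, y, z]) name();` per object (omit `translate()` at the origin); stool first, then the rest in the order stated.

stool();
translate([10, 156, 404]) picture_frame();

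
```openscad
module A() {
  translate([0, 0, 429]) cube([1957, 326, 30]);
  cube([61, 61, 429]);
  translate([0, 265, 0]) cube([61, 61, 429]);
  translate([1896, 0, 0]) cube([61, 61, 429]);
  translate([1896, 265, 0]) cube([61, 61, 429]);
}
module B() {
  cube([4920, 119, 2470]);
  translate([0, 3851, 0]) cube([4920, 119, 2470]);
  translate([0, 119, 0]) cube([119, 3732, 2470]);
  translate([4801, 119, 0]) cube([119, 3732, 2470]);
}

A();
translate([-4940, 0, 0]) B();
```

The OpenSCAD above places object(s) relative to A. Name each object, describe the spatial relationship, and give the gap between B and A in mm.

The house frame's nearest face is 20 mm from the bench's −x face.

A is a bench. B is a house frame. The house frame is on the floor beside the bench on its −x side. The gap between the house frame and the bench is 20 mm.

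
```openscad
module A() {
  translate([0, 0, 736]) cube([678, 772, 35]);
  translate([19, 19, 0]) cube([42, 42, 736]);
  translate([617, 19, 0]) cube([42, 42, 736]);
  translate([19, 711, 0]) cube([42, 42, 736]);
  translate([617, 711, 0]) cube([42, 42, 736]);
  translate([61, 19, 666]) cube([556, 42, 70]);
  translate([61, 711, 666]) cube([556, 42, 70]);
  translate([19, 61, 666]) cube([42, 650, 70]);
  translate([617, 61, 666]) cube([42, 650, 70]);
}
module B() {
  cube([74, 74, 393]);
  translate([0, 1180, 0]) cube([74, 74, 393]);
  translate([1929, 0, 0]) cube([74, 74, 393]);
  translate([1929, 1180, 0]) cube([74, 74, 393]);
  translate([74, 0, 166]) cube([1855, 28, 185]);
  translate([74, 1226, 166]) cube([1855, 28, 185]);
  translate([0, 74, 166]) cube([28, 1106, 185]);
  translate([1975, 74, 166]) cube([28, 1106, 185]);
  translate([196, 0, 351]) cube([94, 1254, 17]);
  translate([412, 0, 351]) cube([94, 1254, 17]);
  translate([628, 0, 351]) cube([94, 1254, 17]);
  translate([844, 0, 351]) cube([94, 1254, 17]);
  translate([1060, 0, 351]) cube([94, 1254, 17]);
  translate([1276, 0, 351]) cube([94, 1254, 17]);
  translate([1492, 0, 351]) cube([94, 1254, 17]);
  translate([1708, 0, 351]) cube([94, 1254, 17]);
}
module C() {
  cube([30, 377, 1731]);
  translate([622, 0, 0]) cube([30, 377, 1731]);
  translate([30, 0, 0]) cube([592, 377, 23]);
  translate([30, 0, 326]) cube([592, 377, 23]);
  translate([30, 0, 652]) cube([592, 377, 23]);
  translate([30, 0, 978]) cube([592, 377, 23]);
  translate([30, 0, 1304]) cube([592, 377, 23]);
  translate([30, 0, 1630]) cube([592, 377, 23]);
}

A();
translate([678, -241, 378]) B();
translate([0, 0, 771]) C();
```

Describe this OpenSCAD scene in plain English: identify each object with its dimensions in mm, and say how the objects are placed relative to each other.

A is a table with a 678×772 mm rectangular top, 35 mm thick, top surface at z = 771 mm, supported by four 42×42 mm square legs, each inset 19 mm from the nearest pair of top edges, running from the floor. Four apron rails, 42 mm thick and 70 mm tall, run between adjacent legs with their top edges flush with the underside of the top and their outer faces flush with the legs' outer faces.

B is a bed frame 2003 mm long (x) by 1254 mm wide (y). Four 74×74 mm corner posts, 393 mm tall, at the corners of the footprint. Four rails of 28 mm thickness and 185 mm height run between adjacent posts with their undersides at z = 166 mm, their outer faces flush with the outside of the frame (the two x-running rails run between the posts' inner faces; the two y-running rails run between the posts' inner faces). 8 slats, each 94 mm wide (x) and 17 mm thick, lie across the top of the two x-running rails, running the full 1254 mm width of the frame in y; the slats are evenly spaced along x between the inner faces of the end posts with equal gaps (rounded down to the nearest mm) at the −x end and between each pair — any rounding remainder accumulates at the +x end.

C is an open bookshelf. Two side panels, each 30 mm thick, 377 mm deep and 1731 mm tall, stand 652 mm apart (outside-to-outside). Between them sit 6 shelves, each 23 mm thick and 377 mm deep, spanning the full gap between the sides. The bottom shelf rests on the floor (its underside at z = 0) and the clear gap between one shelf's top and the next shelf's underside is 303 mm.

The bed frame is beside the table with their tops flush at z = 771. The bookshelf is on top of the table.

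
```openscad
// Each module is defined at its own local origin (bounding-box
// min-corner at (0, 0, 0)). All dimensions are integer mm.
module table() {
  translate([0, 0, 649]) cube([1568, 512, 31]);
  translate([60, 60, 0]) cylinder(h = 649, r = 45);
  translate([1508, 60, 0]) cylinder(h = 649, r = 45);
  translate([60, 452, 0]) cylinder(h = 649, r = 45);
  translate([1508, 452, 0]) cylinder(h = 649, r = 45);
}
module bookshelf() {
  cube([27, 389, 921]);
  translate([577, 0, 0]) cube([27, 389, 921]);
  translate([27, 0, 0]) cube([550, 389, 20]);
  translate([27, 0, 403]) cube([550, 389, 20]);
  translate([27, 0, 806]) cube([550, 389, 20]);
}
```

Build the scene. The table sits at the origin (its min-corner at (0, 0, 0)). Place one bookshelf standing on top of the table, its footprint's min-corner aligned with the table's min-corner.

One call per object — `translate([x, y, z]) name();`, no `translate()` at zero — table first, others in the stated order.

table();
translate([0, 0, 680]) bookshelf();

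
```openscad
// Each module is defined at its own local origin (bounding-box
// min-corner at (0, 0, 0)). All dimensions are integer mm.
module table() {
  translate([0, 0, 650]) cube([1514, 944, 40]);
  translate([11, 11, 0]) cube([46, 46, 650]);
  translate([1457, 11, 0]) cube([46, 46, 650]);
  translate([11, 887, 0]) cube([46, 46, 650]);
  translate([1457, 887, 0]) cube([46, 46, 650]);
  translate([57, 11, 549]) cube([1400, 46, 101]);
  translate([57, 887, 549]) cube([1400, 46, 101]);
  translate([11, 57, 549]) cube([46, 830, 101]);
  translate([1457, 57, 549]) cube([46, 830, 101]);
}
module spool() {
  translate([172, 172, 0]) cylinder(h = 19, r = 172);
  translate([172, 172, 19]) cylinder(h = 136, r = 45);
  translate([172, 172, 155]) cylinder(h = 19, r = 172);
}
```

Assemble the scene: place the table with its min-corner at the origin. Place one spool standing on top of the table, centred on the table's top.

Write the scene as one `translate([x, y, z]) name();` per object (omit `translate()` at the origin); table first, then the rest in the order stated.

table();
translate([585, 300, 690]) spool();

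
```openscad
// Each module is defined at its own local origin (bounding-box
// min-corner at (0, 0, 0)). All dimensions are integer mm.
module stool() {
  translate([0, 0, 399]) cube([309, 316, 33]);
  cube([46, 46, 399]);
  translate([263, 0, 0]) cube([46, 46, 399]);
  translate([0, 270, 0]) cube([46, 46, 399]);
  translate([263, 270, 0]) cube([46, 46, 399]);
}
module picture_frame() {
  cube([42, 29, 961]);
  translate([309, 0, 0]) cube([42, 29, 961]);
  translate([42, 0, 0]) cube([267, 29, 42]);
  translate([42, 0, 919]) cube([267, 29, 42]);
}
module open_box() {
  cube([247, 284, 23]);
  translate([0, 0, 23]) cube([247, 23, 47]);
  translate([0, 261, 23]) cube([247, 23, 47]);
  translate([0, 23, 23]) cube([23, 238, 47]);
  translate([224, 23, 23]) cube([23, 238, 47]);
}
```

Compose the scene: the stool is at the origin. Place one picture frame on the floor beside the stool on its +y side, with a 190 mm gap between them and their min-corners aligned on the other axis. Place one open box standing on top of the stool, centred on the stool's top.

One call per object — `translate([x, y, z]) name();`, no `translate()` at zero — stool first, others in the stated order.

stool();
translate([0, 506, 0]) picture_frame();
translate([31, 16, 432]) open_box();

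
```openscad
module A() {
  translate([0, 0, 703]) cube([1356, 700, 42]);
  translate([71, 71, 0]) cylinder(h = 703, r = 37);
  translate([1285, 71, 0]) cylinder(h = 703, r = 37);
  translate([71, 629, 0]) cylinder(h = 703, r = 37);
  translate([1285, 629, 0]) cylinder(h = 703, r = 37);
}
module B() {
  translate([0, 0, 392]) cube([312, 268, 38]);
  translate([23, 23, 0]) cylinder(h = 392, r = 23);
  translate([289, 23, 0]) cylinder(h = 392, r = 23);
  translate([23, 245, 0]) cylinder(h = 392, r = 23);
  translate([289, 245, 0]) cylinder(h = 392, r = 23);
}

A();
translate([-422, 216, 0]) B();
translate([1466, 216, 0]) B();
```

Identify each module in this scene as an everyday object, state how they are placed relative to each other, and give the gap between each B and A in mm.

Each stool's nearest face is 110 mm from the table's bounding box.

A is a table. B is a stool. Two stools sit around the table at the −x, +x sides. The gap between each stool and the table is 110 mm.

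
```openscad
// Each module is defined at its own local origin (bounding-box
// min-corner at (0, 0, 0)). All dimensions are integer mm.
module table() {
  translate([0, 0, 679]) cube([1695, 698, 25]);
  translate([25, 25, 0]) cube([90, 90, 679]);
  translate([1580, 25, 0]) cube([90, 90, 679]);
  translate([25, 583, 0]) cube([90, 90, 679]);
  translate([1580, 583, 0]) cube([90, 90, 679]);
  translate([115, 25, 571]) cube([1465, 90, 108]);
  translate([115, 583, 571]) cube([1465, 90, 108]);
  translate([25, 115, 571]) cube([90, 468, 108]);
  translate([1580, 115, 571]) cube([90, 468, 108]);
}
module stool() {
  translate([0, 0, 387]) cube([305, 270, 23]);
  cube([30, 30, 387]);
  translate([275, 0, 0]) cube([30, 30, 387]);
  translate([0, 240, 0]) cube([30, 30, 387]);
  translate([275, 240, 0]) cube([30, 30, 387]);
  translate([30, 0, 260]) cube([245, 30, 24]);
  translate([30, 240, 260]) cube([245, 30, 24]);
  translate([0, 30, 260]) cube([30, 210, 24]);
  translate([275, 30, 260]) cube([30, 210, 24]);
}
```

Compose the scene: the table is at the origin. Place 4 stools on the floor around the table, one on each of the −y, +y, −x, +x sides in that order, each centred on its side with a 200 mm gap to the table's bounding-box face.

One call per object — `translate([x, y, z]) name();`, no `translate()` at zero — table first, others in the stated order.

table();
translate([695, -470, 0]) stool();
translate([695, 898, 0]) stool();
translate([-505, 214, 0]) stool();
translate([1895, 214, 0]) stool();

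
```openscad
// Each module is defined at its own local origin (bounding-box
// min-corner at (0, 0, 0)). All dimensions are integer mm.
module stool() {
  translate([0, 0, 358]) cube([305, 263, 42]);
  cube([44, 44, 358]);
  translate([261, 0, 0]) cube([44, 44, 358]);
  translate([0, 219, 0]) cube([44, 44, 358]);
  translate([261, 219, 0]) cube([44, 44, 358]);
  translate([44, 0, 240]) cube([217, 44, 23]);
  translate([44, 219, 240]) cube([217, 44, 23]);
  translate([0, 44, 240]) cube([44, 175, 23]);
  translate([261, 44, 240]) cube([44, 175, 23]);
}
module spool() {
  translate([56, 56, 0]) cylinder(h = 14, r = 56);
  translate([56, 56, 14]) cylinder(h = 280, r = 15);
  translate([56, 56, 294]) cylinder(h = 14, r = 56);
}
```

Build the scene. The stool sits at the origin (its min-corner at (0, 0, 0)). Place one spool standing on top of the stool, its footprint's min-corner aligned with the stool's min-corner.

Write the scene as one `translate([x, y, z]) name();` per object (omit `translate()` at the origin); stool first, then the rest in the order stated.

stool();
translate([0, 0, 400]) spool();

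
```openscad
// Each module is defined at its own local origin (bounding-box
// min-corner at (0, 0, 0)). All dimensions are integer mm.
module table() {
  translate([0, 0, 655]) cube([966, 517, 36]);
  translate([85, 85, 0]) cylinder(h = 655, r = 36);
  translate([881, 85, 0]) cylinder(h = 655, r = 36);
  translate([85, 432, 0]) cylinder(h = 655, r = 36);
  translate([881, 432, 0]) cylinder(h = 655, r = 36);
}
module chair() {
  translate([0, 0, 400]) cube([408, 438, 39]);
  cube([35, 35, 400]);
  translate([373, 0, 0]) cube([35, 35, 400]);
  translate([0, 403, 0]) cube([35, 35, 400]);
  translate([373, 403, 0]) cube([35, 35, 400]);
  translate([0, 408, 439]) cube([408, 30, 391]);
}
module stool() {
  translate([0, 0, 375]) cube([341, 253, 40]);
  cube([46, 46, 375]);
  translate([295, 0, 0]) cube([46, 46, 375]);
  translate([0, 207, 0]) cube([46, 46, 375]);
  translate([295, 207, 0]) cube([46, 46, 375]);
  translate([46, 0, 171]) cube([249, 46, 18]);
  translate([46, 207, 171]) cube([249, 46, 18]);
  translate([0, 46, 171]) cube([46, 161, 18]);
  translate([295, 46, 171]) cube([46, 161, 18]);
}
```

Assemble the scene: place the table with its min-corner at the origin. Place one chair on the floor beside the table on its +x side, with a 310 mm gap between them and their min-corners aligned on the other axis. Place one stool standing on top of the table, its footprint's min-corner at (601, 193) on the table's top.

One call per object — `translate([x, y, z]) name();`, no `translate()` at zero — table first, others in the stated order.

table();
translate([1276, 0, 0]) chair();
translate([601, 193, 691]) stool();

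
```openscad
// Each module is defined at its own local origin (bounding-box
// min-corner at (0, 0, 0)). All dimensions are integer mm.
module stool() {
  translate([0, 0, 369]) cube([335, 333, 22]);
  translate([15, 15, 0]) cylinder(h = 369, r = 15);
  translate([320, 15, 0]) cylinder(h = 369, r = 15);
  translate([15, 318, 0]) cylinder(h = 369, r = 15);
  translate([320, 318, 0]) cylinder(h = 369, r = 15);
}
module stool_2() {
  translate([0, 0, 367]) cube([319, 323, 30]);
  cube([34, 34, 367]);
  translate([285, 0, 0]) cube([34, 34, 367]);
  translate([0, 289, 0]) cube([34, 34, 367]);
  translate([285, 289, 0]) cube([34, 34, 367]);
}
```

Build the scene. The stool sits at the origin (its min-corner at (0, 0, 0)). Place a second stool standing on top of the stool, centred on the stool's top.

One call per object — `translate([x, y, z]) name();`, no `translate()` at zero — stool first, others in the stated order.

stool();
translate([8, 5, 391]) stool_2();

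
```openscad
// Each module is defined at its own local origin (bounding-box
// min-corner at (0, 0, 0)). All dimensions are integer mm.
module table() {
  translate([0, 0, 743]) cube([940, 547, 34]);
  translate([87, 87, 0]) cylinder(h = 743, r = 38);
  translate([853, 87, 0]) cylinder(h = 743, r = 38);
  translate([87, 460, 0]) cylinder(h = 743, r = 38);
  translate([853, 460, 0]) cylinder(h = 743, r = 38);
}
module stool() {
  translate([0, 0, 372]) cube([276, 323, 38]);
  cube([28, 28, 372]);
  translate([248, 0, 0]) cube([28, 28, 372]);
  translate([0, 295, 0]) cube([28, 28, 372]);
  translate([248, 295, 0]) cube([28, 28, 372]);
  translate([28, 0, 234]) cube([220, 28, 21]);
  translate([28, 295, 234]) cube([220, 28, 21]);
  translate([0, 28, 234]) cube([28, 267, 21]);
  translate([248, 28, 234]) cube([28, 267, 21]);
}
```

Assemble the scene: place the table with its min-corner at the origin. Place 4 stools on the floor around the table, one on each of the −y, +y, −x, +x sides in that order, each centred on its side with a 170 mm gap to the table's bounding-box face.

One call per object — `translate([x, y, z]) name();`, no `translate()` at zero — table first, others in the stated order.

table();
translate([332, -493, 0]) stool();
translate([332, 717, 0]) stool();
translate([-446, 112, 0]) stool();
translate([1110, 112, 0]) stool();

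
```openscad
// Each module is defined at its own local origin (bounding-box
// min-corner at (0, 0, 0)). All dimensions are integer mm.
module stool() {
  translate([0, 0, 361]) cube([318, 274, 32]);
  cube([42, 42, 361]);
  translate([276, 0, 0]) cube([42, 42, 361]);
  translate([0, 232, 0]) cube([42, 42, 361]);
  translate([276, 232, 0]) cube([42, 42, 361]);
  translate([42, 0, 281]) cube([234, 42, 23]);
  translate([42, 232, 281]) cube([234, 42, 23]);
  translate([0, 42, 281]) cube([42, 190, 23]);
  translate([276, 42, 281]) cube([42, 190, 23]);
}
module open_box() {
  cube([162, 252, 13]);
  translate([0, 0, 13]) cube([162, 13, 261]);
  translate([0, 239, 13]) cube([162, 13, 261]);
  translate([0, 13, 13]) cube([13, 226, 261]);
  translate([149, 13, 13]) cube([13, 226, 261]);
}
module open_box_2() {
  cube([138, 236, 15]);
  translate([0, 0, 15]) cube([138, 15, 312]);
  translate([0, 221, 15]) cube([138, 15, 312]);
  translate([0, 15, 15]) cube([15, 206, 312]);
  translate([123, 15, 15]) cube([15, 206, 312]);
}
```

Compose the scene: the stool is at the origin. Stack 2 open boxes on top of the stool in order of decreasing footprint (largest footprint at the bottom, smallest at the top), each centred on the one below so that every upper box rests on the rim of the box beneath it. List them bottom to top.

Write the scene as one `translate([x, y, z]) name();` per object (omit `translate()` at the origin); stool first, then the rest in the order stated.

stool();
translate([78, 11, 393]) open_box();
translate([90, 19, 667]) open_box_2();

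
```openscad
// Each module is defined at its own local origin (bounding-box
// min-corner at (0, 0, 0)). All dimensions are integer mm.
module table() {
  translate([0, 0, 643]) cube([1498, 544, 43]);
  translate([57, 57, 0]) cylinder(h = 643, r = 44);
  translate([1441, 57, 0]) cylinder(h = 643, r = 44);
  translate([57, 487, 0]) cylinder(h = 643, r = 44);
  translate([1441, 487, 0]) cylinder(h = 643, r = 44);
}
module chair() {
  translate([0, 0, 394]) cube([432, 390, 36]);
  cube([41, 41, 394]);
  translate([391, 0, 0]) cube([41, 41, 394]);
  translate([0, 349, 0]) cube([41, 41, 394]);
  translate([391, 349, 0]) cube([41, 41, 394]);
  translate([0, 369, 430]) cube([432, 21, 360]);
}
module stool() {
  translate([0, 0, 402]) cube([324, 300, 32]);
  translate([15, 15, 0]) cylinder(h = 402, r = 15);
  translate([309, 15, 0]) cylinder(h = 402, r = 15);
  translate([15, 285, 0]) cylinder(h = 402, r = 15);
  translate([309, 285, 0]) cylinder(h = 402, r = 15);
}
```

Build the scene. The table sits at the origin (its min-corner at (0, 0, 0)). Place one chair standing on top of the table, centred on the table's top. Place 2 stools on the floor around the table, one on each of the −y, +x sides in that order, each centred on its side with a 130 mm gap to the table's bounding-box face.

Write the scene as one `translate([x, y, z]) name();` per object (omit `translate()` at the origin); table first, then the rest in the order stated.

table();
translate([533, 77, 686]) chair();
translate([587, -430, 0]) stool();
translate([1628, 122, 0]) stool();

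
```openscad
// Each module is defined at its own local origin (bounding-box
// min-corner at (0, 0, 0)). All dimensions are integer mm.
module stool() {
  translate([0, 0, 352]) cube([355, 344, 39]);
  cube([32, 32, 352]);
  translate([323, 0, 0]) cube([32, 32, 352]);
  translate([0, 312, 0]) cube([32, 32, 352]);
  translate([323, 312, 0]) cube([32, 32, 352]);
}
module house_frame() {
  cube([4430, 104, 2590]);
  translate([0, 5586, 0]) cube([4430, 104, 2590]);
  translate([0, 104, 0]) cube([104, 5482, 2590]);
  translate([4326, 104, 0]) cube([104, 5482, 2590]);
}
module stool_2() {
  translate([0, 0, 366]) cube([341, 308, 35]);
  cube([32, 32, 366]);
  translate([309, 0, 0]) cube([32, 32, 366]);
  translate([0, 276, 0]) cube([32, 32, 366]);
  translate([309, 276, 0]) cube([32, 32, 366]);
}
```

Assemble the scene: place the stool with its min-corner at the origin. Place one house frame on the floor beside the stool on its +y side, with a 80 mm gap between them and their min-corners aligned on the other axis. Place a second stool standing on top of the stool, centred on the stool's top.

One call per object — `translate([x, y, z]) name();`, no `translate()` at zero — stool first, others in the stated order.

stool();
translate([0, 424, 0]) house_frame();
translate([7, 18, 391]) stool_2();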